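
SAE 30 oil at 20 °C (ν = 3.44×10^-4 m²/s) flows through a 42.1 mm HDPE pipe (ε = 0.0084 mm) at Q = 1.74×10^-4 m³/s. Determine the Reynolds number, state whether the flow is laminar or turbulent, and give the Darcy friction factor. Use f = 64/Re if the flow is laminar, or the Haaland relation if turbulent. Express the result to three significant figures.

Re ≈ 15.3; laminar; f = 64/Re ≈ 4.18

V = 4Q/(πD²) = 0.1250 m/s
Re = VD/ν = 0.1250·0.0421/3.44×10^-4 = 15.3
Re < 2300 → laminar → f = 64/Re = 4.184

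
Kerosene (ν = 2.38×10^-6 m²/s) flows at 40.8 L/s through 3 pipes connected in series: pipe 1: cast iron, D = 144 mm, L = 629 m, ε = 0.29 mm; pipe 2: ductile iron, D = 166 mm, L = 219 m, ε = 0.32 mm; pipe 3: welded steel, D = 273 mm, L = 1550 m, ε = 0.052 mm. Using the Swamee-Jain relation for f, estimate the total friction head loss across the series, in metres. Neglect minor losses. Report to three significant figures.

H ≈ 43.3 m

Pipe 1: V = 2.505 m/s, Re = 1.52×10^5, ε/D = 0.00201, f = 0.02481, h_1 = f(L/D)V²/2g = 34.66 m
Pipe 2: V = 1.885 m/s, Re = 1.31×10^5, ε/D = 0.00193, f = 0.02474, h_2 = f(L/D)V²/2g = 5.913 m
Pipe 3: V = 0.6970 m/s, Re = 8.00×10^4, ε/D = 1.90×10^-4, f = 0.01969, h_3 = f(L/D)V²/2g = 2.769 m
Series → Q common, losses add: H = Σh = 43.35 m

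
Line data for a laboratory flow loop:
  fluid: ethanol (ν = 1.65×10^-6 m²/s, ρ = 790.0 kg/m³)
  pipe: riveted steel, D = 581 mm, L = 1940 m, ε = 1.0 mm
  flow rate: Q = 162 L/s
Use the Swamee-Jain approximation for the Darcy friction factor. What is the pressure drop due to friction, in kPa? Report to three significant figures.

V = 4Q/(πD²) = 4·0.162/(π·0.581²) = 0.6110 m/s
Re = VD/ν = 0.6110·0.581/1.65×10^-6 = 2.15×10^5 → turbulent
ε/D = 1.0/581 = 0.00172
Swamee-Jain: f = 0.02360
h_f = f(L/D)V²/(2g) = 0.02360·(1940/0.581)·0.6110²/(2·9.81) = 1.500 m
Δp = ρg·h_f = 790.0·9.81·1.500 = 11.62 kPa

Δp ≈ 11.6 kPa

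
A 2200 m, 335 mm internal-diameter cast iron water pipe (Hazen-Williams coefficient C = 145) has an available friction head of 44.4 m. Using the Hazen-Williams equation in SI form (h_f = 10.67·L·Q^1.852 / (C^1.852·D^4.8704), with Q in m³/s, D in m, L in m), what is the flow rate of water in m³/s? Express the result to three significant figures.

Rearranging: Q = [h_f·C^1.852·D^4.8704 / (10.67·L)]^(1/1.852)
Q = [44.4·145^1.852·0.335^4.8704 / (10.67·2200)]^0.540 = 0.2766 m³/s

Q ≈ 0.277 m³/s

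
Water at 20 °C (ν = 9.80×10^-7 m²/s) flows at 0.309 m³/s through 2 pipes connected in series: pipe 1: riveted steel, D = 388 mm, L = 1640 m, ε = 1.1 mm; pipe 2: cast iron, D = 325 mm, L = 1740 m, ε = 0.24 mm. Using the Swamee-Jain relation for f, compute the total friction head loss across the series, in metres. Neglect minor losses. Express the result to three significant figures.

Pipe 1: V = 2.613 m/s, Re = 1.03×10^6, ε/D = 0.00284, f = 0.02596, h_1 = f(L/D)V²/2g = 38.20 m
Pipe 2: V = 3.725 m/s, Re = 1.24×10^6, ε/D = 7.38×10^-4, f = 0.01866, h_2 = f(L/D)V²/2g = 70.63 m
Series → Q common, losses add: H = Σh = 108.8 m

H ≈ 109 m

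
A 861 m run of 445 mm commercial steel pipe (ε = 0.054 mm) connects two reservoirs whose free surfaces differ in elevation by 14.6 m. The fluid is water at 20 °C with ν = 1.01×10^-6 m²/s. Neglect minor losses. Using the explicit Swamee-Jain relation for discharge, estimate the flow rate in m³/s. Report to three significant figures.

Q ≈ 0.517 m³/s

Swamee-Jain (Type II): Q = -0.965·√(gD⁵h_f/L)·ln[ε/(3.7D) + √(3.17ν²L/(gD³h_f))]
√(gD⁵h_f/L) = √(9.81·0.445⁵·14.6/861) = 0.05388
ε/(3.7D) = 3.28×10^-5; √(3.17ν²L/(gD³h_f)) = 1.49×10^-5
Q = -0.965·0.05388·ln(4.765×10^-5) = 0.5174 m³/s
Check: V = 3.33 m/s, Re = 1.47×10^6, f = 0.01346, h_f = 14.7 m ≈ 14.6 m ✓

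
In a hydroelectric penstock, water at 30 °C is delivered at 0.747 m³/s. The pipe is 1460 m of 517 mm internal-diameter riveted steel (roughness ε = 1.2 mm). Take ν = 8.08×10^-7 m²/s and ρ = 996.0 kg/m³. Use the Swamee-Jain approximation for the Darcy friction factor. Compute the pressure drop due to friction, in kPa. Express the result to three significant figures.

Δp ≈ 436 kPa

V = 4Q/(πD²) = 4·0.747/(π·0.517²) = 3.558 m/s
Re = VD/ν = 3.558·0.517/8.08×10^-7 = 2.28×10^6 → turbulent
ε/D = 1.2/517 = 0.00232
Swamee-Jain: f = 0.02449
h_f = f(L/D)V²/(2g) = 0.02449·(1460/0.517)·3.558²/(2·9.81) = 44.63 m
Δp = ρg·h_f = 996.0·9.81·44.63 = 436.1 kPa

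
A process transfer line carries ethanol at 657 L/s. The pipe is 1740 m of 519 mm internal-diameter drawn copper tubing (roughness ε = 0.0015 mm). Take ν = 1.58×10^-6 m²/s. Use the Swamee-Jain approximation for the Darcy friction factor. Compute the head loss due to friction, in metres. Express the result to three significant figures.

h_f ≈ 19.2 m

V = 4Q/(πD²) = 4·0.657/(π·0.519²) = 3.106 m/s
Re = VD/ν = 3.106·0.519/1.58×10^-6 = 1.02×10^6 → turbulent
ε/D = 0.0015/519 = 2.89×10^-6
Swamee-Jain: f = 0.01164
h_f = f(L/D)V²/(2g) = 0.01164·(1740/0.519)·3.106²/(2·9.81) = 19.19 m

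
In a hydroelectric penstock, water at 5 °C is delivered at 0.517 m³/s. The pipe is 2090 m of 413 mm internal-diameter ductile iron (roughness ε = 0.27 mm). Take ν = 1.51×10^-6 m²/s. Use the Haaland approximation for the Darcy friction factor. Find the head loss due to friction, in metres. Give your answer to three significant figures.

V = 4Q/(πD²) = 4·0.517/(π·0.413²) = 3.859 m/s
Re = VD/ν = 3.859·0.413/1.51×10^-6 = 1.06×10^6 → turbulent
ε/D = 0.27/413 = 6.54×10^-4
Haaland: f = 0.01813
h_f = f(L/D)V²/(2g) = 0.01813·(2090/0.413)·3.859²/(2·9.81) = 69.65 m

h_f ≈ 69.6 m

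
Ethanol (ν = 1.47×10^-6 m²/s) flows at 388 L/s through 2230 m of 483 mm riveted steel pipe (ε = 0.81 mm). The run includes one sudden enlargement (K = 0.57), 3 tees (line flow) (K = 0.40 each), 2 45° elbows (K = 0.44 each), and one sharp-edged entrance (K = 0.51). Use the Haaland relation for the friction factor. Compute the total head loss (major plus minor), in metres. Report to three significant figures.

H_L ≈ 24.6 m

V = 4Q/(πD²) = 2.118 m/s; V²/2g = 0.2286 m
Re = 6.96×10^5, ε/D = 0.00168 → f = 0.02267 (Haaland)
Major: h_f = f(L/D)·V²/2g = 0.02267·4617·0.2286 = 23.92 m
Minor: ΣK = 3.16; h_m = ΣK·V²/2g = 0.7222 m
Total H_L = 23.92 + 0.7222 = 24.64 m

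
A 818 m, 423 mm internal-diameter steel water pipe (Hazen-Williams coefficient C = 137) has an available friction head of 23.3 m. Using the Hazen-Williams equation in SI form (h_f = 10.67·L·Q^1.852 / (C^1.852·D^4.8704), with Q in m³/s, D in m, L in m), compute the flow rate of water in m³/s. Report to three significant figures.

Q ≈ 0.581 m³/s

Rearranging: Q = [h_f·C^1.852·D^4.8704 / (10.67·L)]^(1/1.852)
Q = [23.3·137^1.852·0.423^4.8704 / (10.67·818)]^0.540 = 0.5814 m³/s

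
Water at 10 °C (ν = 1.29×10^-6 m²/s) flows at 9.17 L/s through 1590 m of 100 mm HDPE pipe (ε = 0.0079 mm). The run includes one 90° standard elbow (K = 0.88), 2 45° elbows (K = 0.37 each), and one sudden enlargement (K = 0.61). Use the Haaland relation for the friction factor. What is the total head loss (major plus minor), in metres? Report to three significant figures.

H_L ≈ 20.6 m

V = 4Q/(πD²) = 1.168 m/s; V²/2g = 0.06948 m
Re = 9.05×10^4, ε/D = 7.90×10^-5 → f = 0.01852 (Haaland)
Major: h_f = f(L/D)·V²/2g = 0.01852·15900·0.06948 = 20.46 m
Minor: ΣK = 2.23; h_m = ΣK·V²/2g = 0.1549 m
Total H_L = 20.46 + 0.1549 = 20.62 m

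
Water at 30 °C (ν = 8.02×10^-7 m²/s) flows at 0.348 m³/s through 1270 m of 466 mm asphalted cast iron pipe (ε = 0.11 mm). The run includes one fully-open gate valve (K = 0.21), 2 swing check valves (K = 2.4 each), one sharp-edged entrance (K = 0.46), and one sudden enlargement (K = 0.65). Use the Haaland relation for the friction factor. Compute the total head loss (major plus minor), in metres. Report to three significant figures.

H_L ≈ 9.90 m

V = 4Q/(πD²) = 2.040 m/s; V²/2g = 0.2122 m
Re = 1.19×10^6, ε/D = 2.36×10^-4 → f = 0.01488 (Haaland)
Major: h_f = f(L/D)·V²/2g = 0.01488·2725·0.2122 = 8.603 m
Minor: ΣK = 6.12; h_m = ΣK·V²/2g = 1.299 m
Total H_L = 8.603 + 1.299 = 9.902 m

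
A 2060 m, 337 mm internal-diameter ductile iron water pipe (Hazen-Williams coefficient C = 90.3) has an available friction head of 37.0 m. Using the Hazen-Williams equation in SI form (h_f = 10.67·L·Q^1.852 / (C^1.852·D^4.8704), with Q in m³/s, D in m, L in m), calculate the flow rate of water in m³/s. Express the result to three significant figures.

Rearranging: Q = [h_f·C^1.852·D^4.8704 / (10.67·L)]^(1/1.852)
Q = [37.0·90.3^1.852·0.337^4.8704 / (10.67·2060)]^0.540 = 0.1643 m³/s

Q ≈ 0.164 m³/s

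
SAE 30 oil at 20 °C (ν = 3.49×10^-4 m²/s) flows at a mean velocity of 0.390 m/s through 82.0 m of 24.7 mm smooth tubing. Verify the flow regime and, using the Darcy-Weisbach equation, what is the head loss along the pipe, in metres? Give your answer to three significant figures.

h_f ≈ 59.7 m

Re = VD/ν = 0.390·0.02470/3.49×10^-4 = 27.6 → laminar (Re < 2300)
f = 64/Re = 2.319
h_f = f(L/D)V²/(2g) = 2.319·(82.0/0.02470)·0.390²/(2·9.81) = 59.67 m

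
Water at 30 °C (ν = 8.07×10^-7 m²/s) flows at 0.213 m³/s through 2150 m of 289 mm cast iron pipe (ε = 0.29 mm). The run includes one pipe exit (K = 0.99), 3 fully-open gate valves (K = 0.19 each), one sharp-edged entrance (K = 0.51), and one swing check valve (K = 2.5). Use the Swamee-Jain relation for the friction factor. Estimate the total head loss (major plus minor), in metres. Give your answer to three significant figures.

V = 4Q/(πD²) = 3.247 m/s; V²/2g = 0.5374 m
Re = 1.16×10^6, ε/D = 0.00100 → f = 0.02000 (Swamee-Jain)
Major: h_f = f(L/D)·V²/2g = 0.02000·7439·0.5374 = 79.94 m
Minor: ΣK = 4.57; h_m = ΣK·V²/2g = 2.456 m
Total H_L = 79.94 + 2.456 = 82.40 m

H_L ≈ 82.4 m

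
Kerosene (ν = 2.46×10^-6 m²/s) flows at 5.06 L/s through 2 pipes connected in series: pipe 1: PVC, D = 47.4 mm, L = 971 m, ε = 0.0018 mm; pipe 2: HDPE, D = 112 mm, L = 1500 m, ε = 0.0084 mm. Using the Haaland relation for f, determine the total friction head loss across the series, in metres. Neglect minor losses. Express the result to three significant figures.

Pipe 1: V = 2.868 m/s, Re = 5.53×10^4, ε/D = 3.80×10^-5, f = 0.02036, h_1 = f(L/D)V²/2g = 174.8 m
Pipe 2: V = 0.5136 m/s, Re = 2.34×10^4, ε/D = 7.50×10^-5, f = 0.02489, h_2 = f(L/D)V²/2g = 4.483 m
Series → Q common, losses add: H = Σh = 179.3 m

H ≈ 179 m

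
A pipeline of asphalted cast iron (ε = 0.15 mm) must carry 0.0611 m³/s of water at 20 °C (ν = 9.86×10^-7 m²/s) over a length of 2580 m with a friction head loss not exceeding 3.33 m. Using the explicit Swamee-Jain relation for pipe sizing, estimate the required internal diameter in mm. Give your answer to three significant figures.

D ≈ 343 mm

Swamee-Jain (Type III): D = 0.66·[ε^1.25·(LQ²/(gh_f))^4.75 + ν·Q^9.4·(L/(gh_f))^5.2]^0.04
LQ²/(gh_f) = 0.2948; L/(gh_f) = 78.98
Term 1 = ε^1.25·(…)^4.75 = 5.02×10^-8; Term 2 = ν·Q^9.4·(…)^5.2 = 2.82×10^-8
D = 0.66·(5.02×10^-8 + 2.82×10^-8)^0.04 = 0.3430 m = 343 mm
Check: V = 0.661 m/s, Re = 2.30×10^5, f = 0.01836, h_f = 3.08 m ≈ 3.33 m ✓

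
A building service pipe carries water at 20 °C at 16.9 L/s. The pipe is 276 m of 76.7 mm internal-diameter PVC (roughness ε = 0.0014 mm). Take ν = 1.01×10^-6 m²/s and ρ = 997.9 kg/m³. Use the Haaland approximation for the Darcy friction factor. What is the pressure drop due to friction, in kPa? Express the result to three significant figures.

Δp ≈ 353 kPa

V = 4Q/(πD²) = 4·0.0169/(π·0.0767²) = 3.658 m/s
Re = VD/ν = 3.658·0.0767/1.01×10^-6 = 2.78×10^5 → turbulent
ε/D = 0.0014/76.7 = 1.83×10^-5
Haaland: f = 0.01470
h_f = f(L/D)V²/(2g) = 0.01470·(276/0.0767)·3.658²/(2·9.81) = 36.06 m
Δp = ρg·h_f = 997.9·9.81·36.06 = 353.0 kPa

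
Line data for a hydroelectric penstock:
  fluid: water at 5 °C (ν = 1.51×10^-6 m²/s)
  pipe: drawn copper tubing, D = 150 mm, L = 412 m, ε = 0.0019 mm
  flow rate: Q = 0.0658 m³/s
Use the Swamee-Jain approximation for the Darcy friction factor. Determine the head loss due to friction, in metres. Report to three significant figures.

h_f ≈ 27.2 m

V = 4Q/(πD²) = 4·0.0658/(π·0.150²) = 3.724 m/s
Re = VD/ν = 3.724·0.150/1.51×10^-6 = 3.70×10^5 → turbulent
ε/D = 0.0019/150 = 1.27×10^-5
Swamee-Jain: f = 0.01399
h_f = f(L/D)V²/(2g) = 0.01399·(412/0.150)·3.724²/(2·9.81) = 27.16 m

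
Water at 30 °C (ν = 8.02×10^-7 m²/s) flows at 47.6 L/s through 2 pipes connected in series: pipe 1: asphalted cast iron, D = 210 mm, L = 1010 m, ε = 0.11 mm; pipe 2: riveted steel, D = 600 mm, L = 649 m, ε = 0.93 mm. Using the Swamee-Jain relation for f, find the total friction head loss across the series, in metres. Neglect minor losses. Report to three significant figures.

H ≈ 8.49 m

Pipe 1: V = 1.374 m/s, Re = 3.60×10^5, ε/D = 5.24×10^-4, f = 0.01825, h_1 = f(L/D)V²/2g = 8.448 m
Pipe 2: V = 0.1684 m/s, Re = 1.26×10^5, ε/D = 0.00155, f = 0.02371, h_2 = f(L/D)V²/2g = 0.03705 m
Series → Q common, losses add: H = Σh = 8.486 m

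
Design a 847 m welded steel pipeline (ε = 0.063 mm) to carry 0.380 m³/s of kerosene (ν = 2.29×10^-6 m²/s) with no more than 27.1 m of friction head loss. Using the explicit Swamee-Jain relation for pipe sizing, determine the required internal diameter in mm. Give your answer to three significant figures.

Swamee-Jain (Type III): D = 0.66·[ε^1.25·(LQ²/(gh_f))^4.75 + ν·Q^9.4·(L/(gh_f))^5.2]^0.04
LQ²/(gh_f) = 0.4601; L/(gh_f) = 3.186
Term 1 = ε^1.25·(…)^4.75 = 1.40×10^-7; Term 2 = ν·Q^9.4·(…)^5.2 = 1.06×10^-7
D = 0.66·(1.40×10^-7 + 1.06×10^-7)^0.04 = 0.3591 m = 359 mm
Check: V = 3.75 m/s, Re = 5.88×10^5, f = 0.01506, h_f = 25.5 m ≈ 27.1 m ✓

D ≈ 359 mm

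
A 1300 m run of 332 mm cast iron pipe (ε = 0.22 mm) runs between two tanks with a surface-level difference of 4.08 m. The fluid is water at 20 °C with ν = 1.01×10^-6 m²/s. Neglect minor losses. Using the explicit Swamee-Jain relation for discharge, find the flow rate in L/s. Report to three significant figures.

Swamee-Jain (Type II): Q = -0.965·√(gD⁵h_f/L)·ln[ε/(3.7D) + √(3.17ν²L/(gD³h_f))]
√(gD⁵h_f/L) = √(9.81·0.332⁵·4.08/1300) = 0.01114
ε/(3.7D) = 1.79×10^-4; √(3.17ν²L/(gD³h_f)) = 5.36×10^-5
Q = -0.965·0.01114·ln(2.327×10^-4) = 0.08997 m³/s
Check: V = 1.04 m/s, Re = 3.42×10^5, f = 0.01906, h_f = 4.11 m ≈ 4.08 m ✓

Q ≈ 90.0 L/s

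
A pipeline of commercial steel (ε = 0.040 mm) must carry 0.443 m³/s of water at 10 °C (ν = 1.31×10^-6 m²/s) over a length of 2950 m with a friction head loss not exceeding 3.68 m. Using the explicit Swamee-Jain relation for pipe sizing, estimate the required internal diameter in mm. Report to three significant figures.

Swamee-Jain (Type III): D = 0.66·[ε^1.25·(LQ²/(gh_f))^4.75 + ν·Q^9.4·(L/(gh_f))^5.2]^0.04
LQ²/(gh_f) = 16.04; L/(gh_f) = 81.72
Term 1 = ε^1.25·(…)^4.75 = 1.69; Term 2 = ν·Q^9.4·(…)^5.2 = 5.46
D = 0.66·(1.69 + 5.46)^0.04 = 0.7140 m = 714 mm
Check: V = 1.11 m/s, Re = 6.03×10^5, f = 0.01358, h_f = 3.50 m ≈ 3.68 m ✓

D ≈ 714 mm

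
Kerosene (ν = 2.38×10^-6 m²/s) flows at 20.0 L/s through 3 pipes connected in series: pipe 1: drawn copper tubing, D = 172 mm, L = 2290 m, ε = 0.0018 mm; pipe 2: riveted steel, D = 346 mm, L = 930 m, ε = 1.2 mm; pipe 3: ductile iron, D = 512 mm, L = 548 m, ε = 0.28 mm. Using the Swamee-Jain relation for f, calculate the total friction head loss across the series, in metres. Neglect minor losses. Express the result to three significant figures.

H ≈ 10.2 m

Pipe 1: V = 0.8608 m/s, Re = 6.22×10^4, ε/D = 1.05×10^-5, f = 0.01982, h_1 = f(L/D)V²/2g = 9.967 m
Pipe 2: V = 0.2127 m/s, Re = 3.09×10^4, ε/D = 0.00347, f = 0.03109, h_2 = f(L/D)V²/2g = 0.1927 m
Pipe 3: V = 0.09714 m/s, Re = 2.09×10^4, ε/D = 5.47×10^-4, f = 0.02687, h_3 = f(L/D)V²/2g = 0.01383 m
Series → Q common, losses add: H = Σh = 10.17 m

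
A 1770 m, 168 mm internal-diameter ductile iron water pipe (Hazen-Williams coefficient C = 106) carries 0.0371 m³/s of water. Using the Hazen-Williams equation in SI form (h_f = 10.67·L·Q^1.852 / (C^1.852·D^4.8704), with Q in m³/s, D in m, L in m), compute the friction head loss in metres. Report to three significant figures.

h_f ≈ 44.5 m

h_f = 10.67·1770·0.0371^1.852 / (106^1.852·0.168^4.8704) = 44.55 m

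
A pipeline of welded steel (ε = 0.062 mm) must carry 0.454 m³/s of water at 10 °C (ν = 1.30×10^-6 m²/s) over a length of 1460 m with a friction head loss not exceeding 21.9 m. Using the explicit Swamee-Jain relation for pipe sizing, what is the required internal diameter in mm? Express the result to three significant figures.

Swamee-Jain (Type III): D = 0.66·[ε^1.25·(LQ²/(gh_f))^4.75 + ν·Q^9.4·(L/(gh_f))^5.2]^0.04
LQ²/(gh_f) = 1.401; L/(gh_f) = 6.796
Term 1 = ε^1.25·(…)^4.75 = 2.73×10^-5; Term 2 = ν·Q^9.4·(…)^5.2 = 1.65×10^-5
D = 0.66·(2.73×10^-5 + 1.65×10^-5)^0.04 = 0.4418 m = 442 mm
Check: V = 2.96 m/s, Re = 1.01×10^6, f = 0.01406, h_f = 20.8 m ≈ 21.9 m ✓

D ≈ 442 mm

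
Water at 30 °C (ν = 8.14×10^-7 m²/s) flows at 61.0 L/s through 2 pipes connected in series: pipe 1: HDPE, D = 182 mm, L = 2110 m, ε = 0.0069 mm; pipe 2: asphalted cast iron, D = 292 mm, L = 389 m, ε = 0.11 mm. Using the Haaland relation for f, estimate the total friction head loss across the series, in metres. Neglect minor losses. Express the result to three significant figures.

Pipe 1: V = 2.345 m/s, Re = 5.24×10^5, ε/D = 3.79×10^-5, f = 0.01343, h_1 = f(L/D)V²/2g = 43.62 m
Pipe 2: V = 0.9109 m/s, Re = 3.27×10^5, ε/D = 3.77×10^-4, f = 0.01721, h_2 = f(L/D)V²/2g = 0.9694 m
Series → Q common, losses add: H = Σh = 44.59 m

H ≈ 44.6 m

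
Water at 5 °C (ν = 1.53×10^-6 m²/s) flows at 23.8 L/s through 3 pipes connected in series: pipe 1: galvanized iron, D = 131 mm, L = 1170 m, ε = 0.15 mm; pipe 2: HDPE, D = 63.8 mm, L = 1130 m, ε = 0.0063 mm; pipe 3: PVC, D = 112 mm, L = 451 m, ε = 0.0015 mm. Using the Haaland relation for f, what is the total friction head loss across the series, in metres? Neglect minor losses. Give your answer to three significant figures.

H ≈ 808 m

Pipe 1: V = 1.766 m/s, Re = 1.51×10^5, ε/D = 0.00115, f = 0.02180, h_1 = f(L/D)V²/2g = 30.95 m
Pipe 2: V = 7.445 m/s, Re = 3.10×10^5, ε/D = 9.87×10^-5, f = 0.01515, h_2 = f(L/D)V²/2g = 757.8 m
Pipe 3: V = 2.416 m/s, Re = 1.77×10^5, ε/D = 1.34×10^-5, f = 0.01595, h_3 = f(L/D)V²/2g = 19.11 m
Series → Q common, losses add: H = Σh = 807.8 m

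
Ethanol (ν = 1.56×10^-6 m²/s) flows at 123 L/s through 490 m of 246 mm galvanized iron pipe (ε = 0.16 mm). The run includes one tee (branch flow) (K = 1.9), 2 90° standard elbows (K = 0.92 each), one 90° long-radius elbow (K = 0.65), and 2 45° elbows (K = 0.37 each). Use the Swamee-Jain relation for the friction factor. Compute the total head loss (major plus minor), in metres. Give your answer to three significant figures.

H_L ≈ 14.6 m

V = 4Q/(πD²) = 2.588 m/s; V²/2g = 0.3413 m
Re = 4.08×10^5, ε/D = 6.50×10^-4 → f = 0.01883 (Swamee-Jain)
Major: h_f = f(L/D)·V²/2g = 0.01883·1992·0.3413 = 12.80 m
Minor: ΣK = 5.13; h_m = ΣK·V²/2g = 1.751 m
Total H_L = 12.80 + 1.751 = 14.55 m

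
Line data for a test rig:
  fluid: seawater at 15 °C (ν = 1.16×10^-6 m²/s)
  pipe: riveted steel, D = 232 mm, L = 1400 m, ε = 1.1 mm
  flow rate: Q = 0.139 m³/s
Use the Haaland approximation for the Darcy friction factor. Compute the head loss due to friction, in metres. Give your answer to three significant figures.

V = 4Q/(πD²) = 4·0.139/(π·0.232²) = 3.288 m/s
Re = VD/ν = 3.288·0.232/1.16×10^-6 = 6.58×10^5 → turbulent
ε/D = 1.1/232 = 0.00474
Haaland: f = 0.03008
h_f = f(L/D)V²/(2g) = 0.03008·(1400/0.232)·3.288²/(2·9.81) = 100.0 m

h_f ≈ 100 m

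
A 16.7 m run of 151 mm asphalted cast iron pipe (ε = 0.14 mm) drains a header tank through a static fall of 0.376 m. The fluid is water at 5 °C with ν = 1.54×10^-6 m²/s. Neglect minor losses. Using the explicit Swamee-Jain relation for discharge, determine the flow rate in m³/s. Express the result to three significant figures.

Swamee-Jain (Type II): Q = -0.965·√(gD⁵h_f/L)·ln[ε/(3.7D) + √(3.17ν²L/(gD³h_f))]
√(gD⁵h_f/L) = √(9.81·0.151⁵·0.376/16.7) = 0.004164
ε/(3.7D) = 2.51×10^-4; √(3.17ν²L/(gD³h_f)) = 9.94×10^-5
Q = -0.965·0.004164·ln(3.500×10^-4) = 0.03198 m³/s
Check: V = 1.79 m/s, Re = 1.75×10^5, f = 0.02108, h_f = 0.379 m ≈ 0.376 m ✓

Q ≈ 0.0320 m³/s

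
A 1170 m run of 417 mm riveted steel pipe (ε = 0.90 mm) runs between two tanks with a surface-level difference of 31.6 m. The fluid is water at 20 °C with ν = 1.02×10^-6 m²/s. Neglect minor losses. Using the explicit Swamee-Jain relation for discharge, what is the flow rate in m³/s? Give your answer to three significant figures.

Q ≈ 0.414 m³/s

Swamee-Jain (Type II): Q = -0.965·√(gD⁵h_f/L)·ln[ε/(3.7D) + √(3.17ν²L/(gD³h_f))]
√(gD⁵h_f/L) = √(9.81·0.417⁵·31.6/1170) = 0.05780
ε/(3.7D) = 5.83×10^-4; √(3.17ν²L/(gD³h_f)) = 1.31×10^-5
Q = -0.965·0.05780·ln(5.964×10^-4) = 0.4141 m³/s
Check: V = 3.03 m/s, Re = 1.24×10^6, f = 0.02411, h_f = 31.7 m ≈ 31.6 m ✓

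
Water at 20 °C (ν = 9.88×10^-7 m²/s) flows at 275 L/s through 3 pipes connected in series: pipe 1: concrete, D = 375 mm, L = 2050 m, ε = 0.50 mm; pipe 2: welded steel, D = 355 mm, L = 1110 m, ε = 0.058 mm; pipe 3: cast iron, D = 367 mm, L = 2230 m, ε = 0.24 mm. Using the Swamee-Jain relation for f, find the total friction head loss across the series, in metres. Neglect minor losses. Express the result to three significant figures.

Pipe 1: V = 2.490 m/s, Re = 9.45×10^5, ε/D = 0.00133, f = 0.02143, h_1 = f(L/D)V²/2g = 37.02 m
Pipe 2: V = 2.778 m/s, Re = 9.98×10^5, ε/D = 1.63×10^-4, f = 0.01435, h_2 = f(L/D)V²/2g = 17.66 m
Pipe 3: V = 2.600 m/s, Re = 9.66×10^5, ε/D = 6.54×10^-4, f = 0.01828, h_3 = f(L/D)V²/2g = 38.26 m
Series → Q common, losses add: H = Σh = 92.94 m

H ≈ 92.9 m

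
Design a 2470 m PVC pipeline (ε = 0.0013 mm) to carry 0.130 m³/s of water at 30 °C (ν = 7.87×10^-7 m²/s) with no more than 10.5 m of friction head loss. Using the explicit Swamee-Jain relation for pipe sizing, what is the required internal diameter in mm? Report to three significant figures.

D ≈ 338 mm

Swamee-Jain (Type III): D = 0.66·[ε^1.25·(LQ²/(gh_f))^4.75 + ν·Q^9.4·(L/(gh_f))^5.2]^0.04
LQ²/(gh_f) = 0.4053; L/(gh_f) = 23.98
Term 1 = ε^1.25·(…)^4.75 = 6.01×10^-10; Term 2 = ν·Q^9.4·(…)^5.2 = 5.52×10^-8
D = 0.66·(6.01×10^-10 + 5.52×10^-8)^0.04 = 0.3384 m = 338 mm
Check: V = 1.45 m/s, Re = 6.22×10^5, f = 0.01267, h_f = 9.85 m ≈ 10.5 m ✓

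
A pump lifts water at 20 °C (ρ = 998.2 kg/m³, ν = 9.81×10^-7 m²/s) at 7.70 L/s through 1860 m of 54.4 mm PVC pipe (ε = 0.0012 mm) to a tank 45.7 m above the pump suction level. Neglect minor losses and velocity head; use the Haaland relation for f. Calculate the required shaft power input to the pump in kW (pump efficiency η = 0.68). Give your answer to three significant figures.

P_shaft ≈ 38.8 kW

V = 4Q/(πD²) = 3.313 m/s; Re = 1.84×10^5; ε/D = 2.21×10^-5; f = 0.01589
h_f = f(L/D)V²/2g = 303.9 m
Total head H = z + h_f = 45.7 + 303.9 = 349.6 m
P_hyd = ρgQH = 998.2·9.81·0.00770·349.6 = 26.36 kW
P_shaft = P_hyd/η = 26.36/0.68 = 38.76 kW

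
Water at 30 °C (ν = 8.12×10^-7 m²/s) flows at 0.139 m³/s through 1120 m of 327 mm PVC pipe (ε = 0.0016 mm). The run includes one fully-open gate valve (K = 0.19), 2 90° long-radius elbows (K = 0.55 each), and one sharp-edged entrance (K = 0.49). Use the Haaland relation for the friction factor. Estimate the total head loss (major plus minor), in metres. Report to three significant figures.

H_L ≈ 6.22 m

V = 4Q/(πD²) = 1.655 m/s; V²/2g = 0.1396 m
Re = 6.67×10^5, ε/D = 4.89×10^-6 → f = 0.01248 (Haaland)
Major: h_f = f(L/D)·V²/2g = 0.01248·3425·0.1396 = 5.969 m
Minor: ΣK = 1.78; h_m = ΣK·V²/2g = 0.2485 m
Total H_L = 5.969 + 0.2485 = 6.218 m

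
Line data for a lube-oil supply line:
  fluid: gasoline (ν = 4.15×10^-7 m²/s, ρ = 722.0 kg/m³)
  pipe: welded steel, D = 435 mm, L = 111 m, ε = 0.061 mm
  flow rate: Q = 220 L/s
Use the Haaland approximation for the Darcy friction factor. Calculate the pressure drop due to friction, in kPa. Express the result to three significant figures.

Δp ≈ 2.73 kPa

V = 4Q/(πD²) = 4·0.220/(π·0.435²) = 1.480 m/s
Re = VD/ν = 1.480·0.435/4.15×10^-7 = 1.55×10^6 → turbulent
ε/D = 0.061/435 = 1.40×10^-4
Haaland: f = 0.01354
h_f = f(L/D)V²/(2g) = 0.01354·(111/0.435)·1.480²/(2·9.81) = 0.3859 m
Δp = ρg·h_f = 722.0·9.81·0.3859 = 2.733 kPa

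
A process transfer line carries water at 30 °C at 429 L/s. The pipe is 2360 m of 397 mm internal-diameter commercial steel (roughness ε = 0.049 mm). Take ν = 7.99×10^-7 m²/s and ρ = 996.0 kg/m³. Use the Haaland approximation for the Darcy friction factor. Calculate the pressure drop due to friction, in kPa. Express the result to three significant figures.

V = 4Q/(πD²) = 4·0.429/(π·0.397²) = 3.466 m/s
Re = VD/ν = 3.466·0.397/7.99×10^-7 = 1.72×10^6 → turbulent
ε/D = 0.049/397 = 1.23×10^-4
Haaland: f = 0.01322
h_f = f(L/D)V²/(2g) = 0.01322·(2360/0.397)·3.466²/(2·9.81) = 48.12 m
Δp = ρg·h_f = 996.0·9.81·48.12 = 470.1 kPa

Δp ≈ 470 kPa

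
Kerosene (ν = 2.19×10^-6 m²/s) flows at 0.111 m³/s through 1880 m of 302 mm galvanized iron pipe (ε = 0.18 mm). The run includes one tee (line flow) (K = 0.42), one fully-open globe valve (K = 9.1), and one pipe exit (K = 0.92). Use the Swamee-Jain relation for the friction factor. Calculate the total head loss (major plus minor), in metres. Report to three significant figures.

H_L ≈ 16.0 m

V = 4Q/(πD²) = 1.550 m/s; V²/2g = 0.1224 m
Re = 2.14×10^5, ε/D = 5.96×10^-4 → f = 0.01932 (Swamee-Jain)
Major: h_f = f(L/D)·V²/2g = 0.01932·6225·0.1224 = 14.72 m
Minor: ΣK = 10.4; h_m = ΣK·V²/2g = 1.278 m
Total H_L = 14.72 + 1.278 = 16.00 m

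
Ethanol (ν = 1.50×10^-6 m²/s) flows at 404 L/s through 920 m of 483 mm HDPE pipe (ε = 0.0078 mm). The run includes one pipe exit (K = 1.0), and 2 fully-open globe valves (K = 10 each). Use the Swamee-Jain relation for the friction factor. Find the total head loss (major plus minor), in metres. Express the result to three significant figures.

V = 4Q/(πD²) = 2.205 m/s; V²/2g = 0.2478 m
Re = 7.10×10^5, ε/D = 1.61×10^-5 → f = 0.01262 (Swamee-Jain)
Major: h_f = f(L/D)·V²/2g = 0.01262·1905·0.2478 = 5.958 m
Minor: ΣK = 21.0; h_m = ΣK·V²/2g = 5.204 m
Total H_L = 5.958 + 5.204 = 11.16 m

H_L ≈ 11.2 m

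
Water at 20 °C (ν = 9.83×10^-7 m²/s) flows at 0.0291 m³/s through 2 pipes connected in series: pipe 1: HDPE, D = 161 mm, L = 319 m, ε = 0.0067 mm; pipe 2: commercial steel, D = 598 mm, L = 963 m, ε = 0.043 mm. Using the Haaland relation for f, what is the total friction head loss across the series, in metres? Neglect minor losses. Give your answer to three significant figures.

H ≈ 3.18 m

Pipe 1: V = 1.429 m/s, Re = 2.34×10^5, ε/D = 4.16×10^-5, f = 0.01534, h_1 = f(L/D)V²/2g = 3.165 m
Pipe 2: V = 0.1036 m/s, Re = 6.30×10^4, ε/D = 7.19×10^-5, f = 0.01990, h_2 = f(L/D)V²/2g = 0.01754 m
Series → Q common, losses add: H = Σh = 3.183 m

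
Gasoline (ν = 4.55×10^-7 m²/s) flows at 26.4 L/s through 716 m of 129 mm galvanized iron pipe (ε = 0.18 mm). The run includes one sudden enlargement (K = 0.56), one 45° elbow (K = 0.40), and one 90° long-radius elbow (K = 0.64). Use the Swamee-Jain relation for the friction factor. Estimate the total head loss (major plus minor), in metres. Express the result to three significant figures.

V = 4Q/(πD²) = 2.020 m/s; V²/2g = 0.2080 m
Re = 5.73×10^5, ε/D = 0.00140 → f = 0.02186 (Swamee-Jain)
Major: h_f = f(L/D)·V²/2g = 0.02186·5550·0.2080 = 25.23 m
Minor: ΣK = 1.60; h_m = ΣK·V²/2g = 0.3327 m
Total H_L = 25.23 + 0.3327 = 25.56 m

H_L ≈ 25.6 m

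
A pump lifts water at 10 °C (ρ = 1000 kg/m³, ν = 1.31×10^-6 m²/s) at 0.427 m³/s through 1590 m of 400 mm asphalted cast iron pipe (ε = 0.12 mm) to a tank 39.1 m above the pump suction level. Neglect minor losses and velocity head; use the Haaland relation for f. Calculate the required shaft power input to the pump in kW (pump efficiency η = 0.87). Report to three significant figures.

V = 4Q/(πD²) = 3.398 m/s; Re = 1.04×10^6; ε/D = 3.00×10^-4; f = 0.01558
h_f = f(L/D)V²/2g = 36.45 m
Total head H = z + h_f = 39.1 + 36.45 = 75.55 m
P_hyd = ρgQH = 1000·9.81·0.427·75.55 = 316.5 kW
P_shaft = P_hyd/η = 316.5/0.87 = 363.7 kW

P_shaft ≈ 364 kW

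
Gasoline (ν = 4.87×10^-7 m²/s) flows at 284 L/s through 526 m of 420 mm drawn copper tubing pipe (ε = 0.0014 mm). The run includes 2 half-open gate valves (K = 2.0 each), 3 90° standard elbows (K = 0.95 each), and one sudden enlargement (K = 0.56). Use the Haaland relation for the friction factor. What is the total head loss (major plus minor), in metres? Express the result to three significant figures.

H_L ≈ 4.44 m

V = 4Q/(πD²) = 2.050 m/s; V²/2g = 0.2142 m
Re = 1.77×10^6, ε/D = 3.33×10^-6 → f = 0.01063 (Haaland)
Major: h_f = f(L/D)·V²/2g = 0.01063·1252·0.2142 = 2.852 m
Minor: ΣK = 7.41; h_m = ΣK·V²/2g = 1.587 m
Total H_L = 2.852 + 1.587 = 4.439 m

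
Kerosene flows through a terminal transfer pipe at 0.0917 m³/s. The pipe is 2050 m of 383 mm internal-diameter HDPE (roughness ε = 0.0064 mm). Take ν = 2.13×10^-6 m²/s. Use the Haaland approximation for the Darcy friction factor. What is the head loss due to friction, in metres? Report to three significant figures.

h_f ≈ 2.88 m

V = 4Q/(πD²) = 4·0.0917/(π·0.383²) = 0.7959 m/s
Re = VD/ν = 0.7959·0.383/2.13×10^-6 = 1.43×10^5 → turbulent
ε/D = 0.0064/383 = 1.67×10^-5
Haaland: f = 0.01664
h_f = f(L/D)V²/(2g) = 0.01664·(2050/0.383)·0.7959²/(2·9.81) = 2.876 m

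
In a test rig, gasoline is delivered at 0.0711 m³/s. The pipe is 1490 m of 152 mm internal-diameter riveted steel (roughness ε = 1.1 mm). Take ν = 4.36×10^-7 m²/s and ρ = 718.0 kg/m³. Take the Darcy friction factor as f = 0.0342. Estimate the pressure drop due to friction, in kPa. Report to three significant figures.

V = 4Q/(πD²) = 4·0.0711/(π·0.152²) = 3.918 m/s
h_f = f(L/D)V²/(2g) = 0.03420·(1490/0.152)·3.918²/(2·9.81) = 262.3 m
Δp = ρg·h_f = 718.0·9.81·262.3 = 1848 kPa

Δp ≈ 1850 kPa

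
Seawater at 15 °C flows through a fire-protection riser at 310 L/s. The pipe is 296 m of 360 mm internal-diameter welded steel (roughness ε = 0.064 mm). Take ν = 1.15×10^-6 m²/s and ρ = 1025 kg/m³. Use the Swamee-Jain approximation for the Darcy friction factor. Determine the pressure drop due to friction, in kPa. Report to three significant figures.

V = 4Q/(πD²) = 4·0.310/(π·0.360²) = 3.046 m/s
Re = VD/ν = 3.046·0.360/1.15×10^-6 = 9.53×10^5 → turbulent
ε/D = 0.064/360 = 1.78×10^-4
Swamee-Jain: f = 0.01456
h_f = f(L/D)V²/(2g) = 0.01456·(296/0.360)·3.046²/(2·9.81) = 5.661 m
Δp = ρg·h_f = 1025·9.81·5.661 = 56.92 kPa

Δp ≈ 56.9 kPa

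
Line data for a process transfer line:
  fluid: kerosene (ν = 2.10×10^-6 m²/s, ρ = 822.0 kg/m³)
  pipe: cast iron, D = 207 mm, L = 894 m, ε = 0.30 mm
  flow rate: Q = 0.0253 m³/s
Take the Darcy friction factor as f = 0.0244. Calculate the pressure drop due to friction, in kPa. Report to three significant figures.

V = 4Q/(πD²) = 4·0.0253/(π·0.207²) = 0.7518 m/s
h_f = f(L/D)V²/(2g) = 0.02440·(894/0.207)·0.7518²/(2·9.81) = 3.036 m
Δp = ρg·h_f = 822.0·9.81·3.036 = 24.48 kPa

Δp ≈ 24.5 kPa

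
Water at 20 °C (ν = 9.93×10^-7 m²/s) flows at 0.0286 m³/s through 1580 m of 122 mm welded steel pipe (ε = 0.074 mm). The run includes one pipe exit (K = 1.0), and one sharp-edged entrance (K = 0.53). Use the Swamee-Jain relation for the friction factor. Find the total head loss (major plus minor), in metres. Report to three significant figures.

V = 4Q/(πD²) = 2.447 m/s; V²/2g = 0.3051 m
Re = 3.01×10^5, ε/D = 6.07×10^-4 → f = 0.01891 (Swamee-Jain)
Major: h_f = f(L/D)·V²/2g = 0.01891·12951·0.3051 = 74.73 m
Minor: ΣK = 1.53; h_m = ΣK·V²/2g = 0.4668 m
Total H_L = 74.73 + 0.4668 = 75.19 m

H_L ≈ 75.2 m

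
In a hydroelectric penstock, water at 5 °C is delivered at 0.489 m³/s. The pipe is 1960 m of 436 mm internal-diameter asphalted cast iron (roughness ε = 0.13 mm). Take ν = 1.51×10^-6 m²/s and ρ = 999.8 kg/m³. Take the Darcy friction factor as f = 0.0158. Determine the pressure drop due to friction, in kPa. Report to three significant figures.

V = 4Q/(πD²) = 4·0.489/(π·0.436²) = 3.275 m/s
h_f = f(L/D)V²/(2g) = 0.01580·(1960/0.436)·3.275²/(2·9.81) = 38.83 m
Δp = ρg·h_f = 999.8·9.81·38.83 = 380.9 kPa

Δp ≈ 381 kPa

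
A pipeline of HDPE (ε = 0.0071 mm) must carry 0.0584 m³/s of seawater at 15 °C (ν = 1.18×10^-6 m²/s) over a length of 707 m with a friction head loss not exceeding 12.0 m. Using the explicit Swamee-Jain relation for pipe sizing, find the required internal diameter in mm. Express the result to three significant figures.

D ≈ 192 mm

Swamee-Jain (Type III): D = 0.66·[ε^1.25·(LQ²/(gh_f))^4.75 + ν·Q^9.4·(L/(gh_f))^5.2]^0.04
LQ²/(gh_f) = 0.02048; L/(gh_f) = 6.006
Term 1 = ε^1.25·(…)^4.75 = 3.49×10^-15; Term 2 = ν·Q^9.4·(…)^5.2 = 3.35×10^-14
D = 0.66·(3.49×10^-15 + 3.35×10^-14)^0.04 = 0.1915 m = 192 mm
Check: V = 2.03 m/s, Re = 3.29×10^5, f = 0.01457, h_f = 11.3 m ≈ 12.0 m ✓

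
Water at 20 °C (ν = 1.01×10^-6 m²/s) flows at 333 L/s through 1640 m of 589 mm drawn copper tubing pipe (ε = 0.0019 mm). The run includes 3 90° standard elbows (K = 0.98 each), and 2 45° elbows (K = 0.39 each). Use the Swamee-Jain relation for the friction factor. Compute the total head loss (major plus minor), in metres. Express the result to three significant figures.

H_L ≈ 2.90 m

V = 4Q/(πD²) = 1.222 m/s; V²/2g = 0.07613 m
Re = 7.13×10^5, ε/D = 3.23×10^-6 → f = 0.01236 (Swamee-Jain)
Major: h_f = f(L/D)·V²/2g = 0.01236·2784·0.07613 = 2.621 m
Minor: ΣK = 3.72; h_m = ΣK·V²/2g = 0.2832 m
Total H_L = 2.621 + 0.2832 = 2.904 m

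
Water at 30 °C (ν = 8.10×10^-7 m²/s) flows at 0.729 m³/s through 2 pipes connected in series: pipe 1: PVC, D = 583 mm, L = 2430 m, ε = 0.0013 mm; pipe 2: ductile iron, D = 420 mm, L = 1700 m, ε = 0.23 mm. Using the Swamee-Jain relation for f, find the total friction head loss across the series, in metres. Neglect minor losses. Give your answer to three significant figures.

Pipe 1: V = 2.731 m/s, Re = 1.97×10^6, ε/D = 2.23×10^-6, f = 0.01048, h_1 = f(L/D)V²/2g = 16.60 m
Pipe 2: V = 5.262 m/s, Re = 2.73×10^6, ε/D = 5.48×10^-4, f = 0.01728, h_2 = f(L/D)V²/2g = 98.71 m
Series → Q common, losses add: H = Σh = 115.3 m

H ≈ 115 m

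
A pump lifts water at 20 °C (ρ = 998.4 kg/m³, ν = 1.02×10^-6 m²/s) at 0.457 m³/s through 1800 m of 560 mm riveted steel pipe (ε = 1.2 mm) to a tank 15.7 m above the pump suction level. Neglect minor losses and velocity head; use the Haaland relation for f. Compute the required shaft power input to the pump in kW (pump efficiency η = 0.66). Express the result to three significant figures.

P_shaft ≈ 198 kW

V = 4Q/(πD²) = 1.855 m/s; Re = 1.02×10^6; ε/D = 0.00214; f = 0.02406
h_f = f(L/D)V²/2g = 13.57 m
Total head H = z + h_f = 15.7 + 13.57 = 29.27 m
P_hyd = ρgQH = 998.4·9.81·0.457·29.27 = 131.0 kW
P_shaft = P_hyd/η = 131.0/0.66 = 198.5 kW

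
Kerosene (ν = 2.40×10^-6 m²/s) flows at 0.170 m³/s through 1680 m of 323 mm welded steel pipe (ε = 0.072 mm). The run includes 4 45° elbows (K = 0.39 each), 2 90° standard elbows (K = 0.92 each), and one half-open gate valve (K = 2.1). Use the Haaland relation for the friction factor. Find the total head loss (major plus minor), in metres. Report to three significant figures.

H_L ≈ 19.9 m

V = 4Q/(πD²) = 2.075 m/s; V²/2g = 0.2194 m
Re = 2.79×10^5, ε/D = 2.23×10^-4 → f = 0.01636 (Haaland)
Major: h_f = f(L/D)·V²/2g = 0.01636·5201·0.2194 = 18.67 m
Minor: ΣK = 5.50; h_m = ΣK·V²/2g = 1.207 m
Total H_L = 18.67 + 1.207 = 19.88 m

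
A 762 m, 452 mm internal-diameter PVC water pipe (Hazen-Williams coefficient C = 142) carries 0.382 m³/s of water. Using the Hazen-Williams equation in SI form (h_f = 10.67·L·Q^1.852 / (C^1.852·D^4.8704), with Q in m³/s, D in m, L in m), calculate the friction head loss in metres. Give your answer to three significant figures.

h_f ≈ 6.76 m

h_f = 10.67·762·0.382^1.852 / (142^1.852·0.452^4.8704) = 6.756 m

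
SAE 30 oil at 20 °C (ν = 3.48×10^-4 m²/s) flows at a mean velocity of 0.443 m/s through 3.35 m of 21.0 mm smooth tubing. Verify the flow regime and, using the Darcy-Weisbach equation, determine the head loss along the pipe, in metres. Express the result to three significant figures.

h_f ≈ 3.82 m

Re = VD/ν = 0.443·0.02100/3.48×10^-4 = 26.7 → laminar (Re < 2300)
f = 64/Re = 2.394
h_f = f(L/D)V²/(2g) = 2.394·(3.35/0.02100)·0.443²/(2·9.81) = 3.820 m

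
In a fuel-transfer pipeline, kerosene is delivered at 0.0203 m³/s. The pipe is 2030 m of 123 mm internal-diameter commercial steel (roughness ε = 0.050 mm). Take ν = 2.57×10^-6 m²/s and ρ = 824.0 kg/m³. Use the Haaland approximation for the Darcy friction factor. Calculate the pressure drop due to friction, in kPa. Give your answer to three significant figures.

Δp ≈ 402 kPa

V = 4Q/(πD²) = 4·0.0203/(π·0.123²) = 1.708 m/s
Re = VD/ν = 1.708·0.123/2.57×10^-6 = 8.18×10^4 → turbulent
ε/D = 0.050/123 = 4.07×10^-4
Haaland: f = 0.02025
h_f = f(L/D)V²/(2g) = 0.02025·(2030/0.123)·1.708²/(2·9.81) = 49.71 m
Δp = ρg·h_f = 824.0·9.81·49.71 = 401.9 kPa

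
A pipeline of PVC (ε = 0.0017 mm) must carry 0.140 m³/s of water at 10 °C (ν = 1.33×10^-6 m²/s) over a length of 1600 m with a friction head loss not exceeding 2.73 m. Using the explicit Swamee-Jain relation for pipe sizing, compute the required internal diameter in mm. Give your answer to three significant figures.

Swamee-Jain (Type III): D = 0.66·[ε^1.25·(LQ²/(gh_f))^4.75 + ν·Q^9.4·(L/(gh_f))^5.2]^0.04
LQ²/(gh_f) = 1.171; L/(gh_f) = 59.74
Term 1 = ε^1.25·(…)^4.75 = 1.30×10^-7; Term 2 = ν·Q^9.4·(…)^5.2 = 2.16×10^-5
D = 0.66·(1.30×10^-7 + 2.16×10^-5)^0.04 = 0.4296 m = 430 mm
Check: V = 0.966 m/s, Re = 3.12×10^5, f = 0.01432, h_f = 2.54 m ≈ 2.73 m ✓

D ≈ 430 mm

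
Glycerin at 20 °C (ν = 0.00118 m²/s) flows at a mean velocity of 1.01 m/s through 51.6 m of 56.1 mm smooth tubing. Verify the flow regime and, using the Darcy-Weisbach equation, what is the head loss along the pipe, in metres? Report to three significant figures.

Re = VD/ν = 1.01·0.05610/0.00118 = 48.0 → laminar (Re < 2300)
f = 64/Re = 1.333
h_f = f(L/D)V²/(2g) = 1.333·(51.6/0.05610)·1.01²/(2·9.81) = 63.74 m

h_f ≈ 63.7 m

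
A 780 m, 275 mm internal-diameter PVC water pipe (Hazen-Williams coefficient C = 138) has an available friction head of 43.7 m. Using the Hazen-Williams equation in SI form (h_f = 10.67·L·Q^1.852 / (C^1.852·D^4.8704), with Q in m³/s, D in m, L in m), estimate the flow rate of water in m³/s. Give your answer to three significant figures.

Rearranging: Q = [h_f·C^1.852·D^4.8704 / (10.67·L)]^(1/1.852)
Q = [43.7·138^1.852·0.275^4.8704 / (10.67·780)]^0.540 = 0.2719 m³/s

Q ≈ 0.272 m³/s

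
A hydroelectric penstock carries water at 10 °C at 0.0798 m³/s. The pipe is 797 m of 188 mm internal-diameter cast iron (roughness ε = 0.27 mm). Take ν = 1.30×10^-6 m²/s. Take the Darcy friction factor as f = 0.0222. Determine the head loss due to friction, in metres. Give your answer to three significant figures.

V = 4Q/(πD²) = 4·0.0798/(π·0.188²) = 2.875 m/s
h_f = f(L/D)V²/(2g) = 0.02220·(797/0.188)·2.875²/(2·9.81) = 39.64 m

h_f ≈ 39.6 m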